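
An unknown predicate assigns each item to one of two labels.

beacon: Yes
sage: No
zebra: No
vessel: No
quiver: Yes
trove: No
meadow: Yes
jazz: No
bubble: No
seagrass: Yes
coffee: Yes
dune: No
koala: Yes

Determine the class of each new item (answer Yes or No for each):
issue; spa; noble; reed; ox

Yes, No, No, No, No

One predicate separates the groups cleanly: has ≥ 3 vowels.
issue — 3 vowels, hence Yes. spa — 1 vowel, hence No. noble — 2 vowels, hence No. reed — 2 vowels, hence No. ox — 1 vowel, hence No.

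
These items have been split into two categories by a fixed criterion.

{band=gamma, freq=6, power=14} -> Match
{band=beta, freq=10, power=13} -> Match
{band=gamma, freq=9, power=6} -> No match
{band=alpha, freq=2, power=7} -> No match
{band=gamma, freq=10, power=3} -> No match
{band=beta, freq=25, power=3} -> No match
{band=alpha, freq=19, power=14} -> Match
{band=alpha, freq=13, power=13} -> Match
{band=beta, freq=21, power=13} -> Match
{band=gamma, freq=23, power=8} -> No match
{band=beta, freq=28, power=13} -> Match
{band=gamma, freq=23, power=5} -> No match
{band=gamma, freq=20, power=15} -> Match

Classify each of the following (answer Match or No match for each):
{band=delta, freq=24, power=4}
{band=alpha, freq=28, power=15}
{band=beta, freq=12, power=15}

A rule that fits every label: power ≥ 13 — true of each 'Match' example, false of each 'No match' one.

No match, Match, Match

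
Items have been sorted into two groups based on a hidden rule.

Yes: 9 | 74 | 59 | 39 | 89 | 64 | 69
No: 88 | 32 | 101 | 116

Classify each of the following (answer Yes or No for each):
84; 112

Yes, No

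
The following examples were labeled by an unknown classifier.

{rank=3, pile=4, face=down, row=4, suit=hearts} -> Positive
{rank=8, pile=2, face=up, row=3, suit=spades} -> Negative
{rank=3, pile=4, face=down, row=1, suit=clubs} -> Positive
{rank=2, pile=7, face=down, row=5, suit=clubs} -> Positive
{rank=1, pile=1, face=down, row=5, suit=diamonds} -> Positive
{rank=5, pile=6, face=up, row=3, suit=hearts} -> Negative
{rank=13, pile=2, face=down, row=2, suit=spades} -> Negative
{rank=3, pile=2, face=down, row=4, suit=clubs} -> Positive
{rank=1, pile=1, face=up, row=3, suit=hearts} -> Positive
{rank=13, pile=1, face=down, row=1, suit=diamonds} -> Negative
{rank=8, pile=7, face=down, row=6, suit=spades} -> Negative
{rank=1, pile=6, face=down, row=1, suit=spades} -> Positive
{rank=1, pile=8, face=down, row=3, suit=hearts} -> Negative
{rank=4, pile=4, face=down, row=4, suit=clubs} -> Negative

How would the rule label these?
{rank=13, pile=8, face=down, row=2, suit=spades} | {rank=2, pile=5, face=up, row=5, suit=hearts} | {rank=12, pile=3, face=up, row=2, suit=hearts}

Negative, Positive, Negative

All 'Positive' examples share one property — rank ≤ 3 AND pile ≤ 7 — and every 'Negative' example lacks it.
Negative: {rank=13, pile=8, face=down, row=2, suit=spades}, since rank = 13, pile = 8.
Positive: {rank=2, pile=5, face=up, row=5, suit=hearts}, since rank = 2, pile = 5.
Negative: {rank=12, pile=3, face=up, row=2, suit=hearts}, since rank = 12, pile = 3.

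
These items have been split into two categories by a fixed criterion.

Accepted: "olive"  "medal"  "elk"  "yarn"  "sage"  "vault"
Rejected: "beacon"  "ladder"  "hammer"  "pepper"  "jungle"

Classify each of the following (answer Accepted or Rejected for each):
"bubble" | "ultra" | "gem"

Rejected, Accepted, Accepted

The simplest hypothesis consistent with all the labels is: length ≤ 5.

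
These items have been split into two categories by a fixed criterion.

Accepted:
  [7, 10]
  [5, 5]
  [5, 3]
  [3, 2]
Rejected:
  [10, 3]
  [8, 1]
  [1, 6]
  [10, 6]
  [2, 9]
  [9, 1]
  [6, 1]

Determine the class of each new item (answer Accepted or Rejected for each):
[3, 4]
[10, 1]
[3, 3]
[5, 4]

Accepted, Rejected, Accepted, Accepted

All 'Accepted' examples share one property — |first − second| ≤ 3 — and every 'Rejected' example lacks it.
[3, 4] → |3−4| = 1 → Accepted.
[10, 1] → |10−1| = 9 → Rejected.
[3, 3] → |3−3| = 0 → Accepted.
[5, 4] → |5−4| = 1 → Accepted.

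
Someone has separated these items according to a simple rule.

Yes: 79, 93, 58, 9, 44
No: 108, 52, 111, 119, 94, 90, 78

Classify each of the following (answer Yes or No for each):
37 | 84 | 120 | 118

Yes, No, No, No

The common property of the 'Yes' items is: ≡ 2 (mod 7). No 'No' item has it.
37 — 37 mod 7 = 2, hence Yes. 84 — 84 mod 7 = 0, hence No. 120 — 120 mod 7 = 1, hence No. 118 — 118 mod 7 = 6, hence No.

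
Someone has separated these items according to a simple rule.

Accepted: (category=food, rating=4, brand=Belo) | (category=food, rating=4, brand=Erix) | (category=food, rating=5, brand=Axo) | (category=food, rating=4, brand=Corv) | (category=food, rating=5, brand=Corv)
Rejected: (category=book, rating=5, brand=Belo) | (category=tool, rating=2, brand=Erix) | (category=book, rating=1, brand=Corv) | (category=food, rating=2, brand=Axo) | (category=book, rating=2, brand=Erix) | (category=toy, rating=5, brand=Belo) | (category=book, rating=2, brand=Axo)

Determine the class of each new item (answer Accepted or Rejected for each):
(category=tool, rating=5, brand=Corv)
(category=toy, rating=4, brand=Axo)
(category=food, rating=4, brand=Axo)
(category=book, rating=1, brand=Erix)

Rejected, Rejected, Accepted, Rejected

Rule: category is food AND rating ≥ 4. This holds for each 'Accepted' example and fails for each 'Rejected' one.
(category=tool, rating=5, brand=Corv): Rejected (category is tool, rating = 5). (category=toy, rating=4, brand=Axo): Rejected (category is toy, rating = 4). (category=food, rating=4, brand=Axo): Accepted (category is food, rating = 4). (category=book, rating=1, brand=Erix): Rejected (category is book, rating = 1).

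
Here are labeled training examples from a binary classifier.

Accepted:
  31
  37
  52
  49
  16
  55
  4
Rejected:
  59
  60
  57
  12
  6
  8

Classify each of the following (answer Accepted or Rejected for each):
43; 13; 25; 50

The rule appears to be: ≡ 1 (mod 3).

Accepted, Accepted, Accepted, Rejected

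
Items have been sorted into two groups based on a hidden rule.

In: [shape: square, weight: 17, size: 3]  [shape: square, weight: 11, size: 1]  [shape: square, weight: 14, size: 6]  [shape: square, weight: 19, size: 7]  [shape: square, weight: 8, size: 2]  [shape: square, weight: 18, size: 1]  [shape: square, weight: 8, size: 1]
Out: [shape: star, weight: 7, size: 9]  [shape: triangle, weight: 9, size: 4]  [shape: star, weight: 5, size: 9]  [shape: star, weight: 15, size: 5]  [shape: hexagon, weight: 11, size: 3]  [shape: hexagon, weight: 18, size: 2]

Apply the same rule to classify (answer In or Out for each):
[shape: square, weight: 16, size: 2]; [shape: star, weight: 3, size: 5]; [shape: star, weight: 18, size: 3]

In, Out, Out

The rule appears to be: shape is square.
[shape: square, weight: 16, size: 2]: In (shape is square).
[shape: star, weight: 3, size: 5]: Out (shape is star).
[shape: star, weight: 18, size: 3]: Out (shape is star).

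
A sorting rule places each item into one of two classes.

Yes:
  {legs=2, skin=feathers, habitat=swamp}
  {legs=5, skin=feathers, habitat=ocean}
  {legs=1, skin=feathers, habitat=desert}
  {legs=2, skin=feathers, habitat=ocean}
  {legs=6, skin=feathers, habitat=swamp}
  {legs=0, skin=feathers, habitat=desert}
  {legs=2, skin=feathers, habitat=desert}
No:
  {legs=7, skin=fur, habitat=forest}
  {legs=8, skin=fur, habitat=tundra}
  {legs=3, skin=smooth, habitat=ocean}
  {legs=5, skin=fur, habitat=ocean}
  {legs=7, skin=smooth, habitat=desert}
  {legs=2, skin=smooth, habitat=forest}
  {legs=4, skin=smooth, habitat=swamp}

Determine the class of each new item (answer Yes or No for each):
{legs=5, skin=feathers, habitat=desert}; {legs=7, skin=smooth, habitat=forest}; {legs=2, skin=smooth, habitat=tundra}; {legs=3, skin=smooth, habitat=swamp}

Yes, No, No, No

The distinguishing property — skin is feathers — holds for all the 'Yes' cases and none of the 'No' cases.
{legs=5, skin=feathers, habitat=desert} → skin is feathers → Yes. {legs=7, skin=smooth, habitat=forest} → skin is smooth → No. {legs=2, skin=smooth, habitat=tundra} → skin is smooth → No. {legs=3, skin=smooth, habitat=swamp} → skin is smooth → No.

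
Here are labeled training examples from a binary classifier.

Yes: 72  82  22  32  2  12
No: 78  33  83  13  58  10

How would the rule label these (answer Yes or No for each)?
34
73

'Yes' ⟺ ends in digit 2.

No, No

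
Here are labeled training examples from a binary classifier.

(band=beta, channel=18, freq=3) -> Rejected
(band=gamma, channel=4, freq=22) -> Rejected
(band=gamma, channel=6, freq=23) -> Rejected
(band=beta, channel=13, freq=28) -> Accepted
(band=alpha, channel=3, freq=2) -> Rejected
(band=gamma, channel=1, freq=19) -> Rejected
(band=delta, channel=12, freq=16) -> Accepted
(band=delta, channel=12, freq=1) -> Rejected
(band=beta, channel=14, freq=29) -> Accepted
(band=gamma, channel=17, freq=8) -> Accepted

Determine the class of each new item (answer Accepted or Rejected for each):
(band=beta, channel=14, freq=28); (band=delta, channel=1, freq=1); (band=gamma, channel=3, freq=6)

The rule appears to be: channel ≥ 12 AND freq ≥ 8.
(band=beta, channel=14, freq=28) — channel = 14, freq = 28, hence Accepted.
(band=delta, channel=1, freq=1) — channel = 1, freq = 1, hence Rejected.
(band=gamma, channel=3, freq=6) — channel = 3, freq = 6, hence Rejected.

Accepted, Rejected, Rejected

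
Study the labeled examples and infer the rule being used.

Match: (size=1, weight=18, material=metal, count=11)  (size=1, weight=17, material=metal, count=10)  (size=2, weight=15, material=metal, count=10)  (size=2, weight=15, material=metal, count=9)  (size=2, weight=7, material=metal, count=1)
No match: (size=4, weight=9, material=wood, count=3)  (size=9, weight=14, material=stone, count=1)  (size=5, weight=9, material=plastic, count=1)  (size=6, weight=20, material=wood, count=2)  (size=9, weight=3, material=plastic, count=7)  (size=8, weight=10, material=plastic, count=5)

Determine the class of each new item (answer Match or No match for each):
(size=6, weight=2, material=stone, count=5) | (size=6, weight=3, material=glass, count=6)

No match, No match

One predicate separates the groups cleanly: material is metal.
(size=6, weight=2, material=stone, count=5): material is stone — doesn't match, so No match. (size=6, weight=3, material=glass, count=6): material is glass — doesn't match, so No match.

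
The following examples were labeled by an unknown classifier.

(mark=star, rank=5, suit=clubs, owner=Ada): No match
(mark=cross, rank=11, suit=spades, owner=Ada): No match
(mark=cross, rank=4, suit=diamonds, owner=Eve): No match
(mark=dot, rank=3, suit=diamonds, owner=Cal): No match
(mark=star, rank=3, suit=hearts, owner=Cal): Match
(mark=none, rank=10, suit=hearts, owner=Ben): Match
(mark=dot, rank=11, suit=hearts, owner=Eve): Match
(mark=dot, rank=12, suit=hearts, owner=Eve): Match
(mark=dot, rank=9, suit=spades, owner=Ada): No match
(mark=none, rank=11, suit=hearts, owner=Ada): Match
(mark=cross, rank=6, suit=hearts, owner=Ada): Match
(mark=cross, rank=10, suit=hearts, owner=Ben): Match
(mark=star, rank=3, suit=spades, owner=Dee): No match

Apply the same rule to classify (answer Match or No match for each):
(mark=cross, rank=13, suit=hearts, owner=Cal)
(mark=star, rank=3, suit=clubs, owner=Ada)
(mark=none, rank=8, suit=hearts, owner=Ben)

Match, No match, Match

All 'Match' examples share one property — suit is hearts — and every 'No match' example lacks it.
(mark=cross, rank=13, suit=hearts, owner=Cal) → suit is hearts → Match.
(mark=star, rank=3, suit=clubs, owner=Ada) → suit is clubs → No match.
(mark=none, rank=8, suit=hearts, owner=Ben) → suit is hearts → Match.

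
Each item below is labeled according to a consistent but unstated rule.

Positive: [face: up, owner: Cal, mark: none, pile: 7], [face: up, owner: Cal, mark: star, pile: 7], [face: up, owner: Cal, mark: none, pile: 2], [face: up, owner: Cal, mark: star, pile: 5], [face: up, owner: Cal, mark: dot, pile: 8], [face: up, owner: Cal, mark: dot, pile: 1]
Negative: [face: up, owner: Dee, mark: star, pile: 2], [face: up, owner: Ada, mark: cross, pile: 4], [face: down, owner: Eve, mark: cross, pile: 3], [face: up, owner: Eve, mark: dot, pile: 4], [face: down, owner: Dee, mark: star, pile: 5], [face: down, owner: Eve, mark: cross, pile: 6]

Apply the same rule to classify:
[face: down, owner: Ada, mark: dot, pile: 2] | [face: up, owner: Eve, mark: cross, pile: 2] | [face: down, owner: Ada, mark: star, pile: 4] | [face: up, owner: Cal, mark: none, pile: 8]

The common property of the 'Positive' items is: owner is Cal. No 'Negative' item has it.
[face: down, owner: Ada, mark: dot, pile: 2] → owner is Ada → Negative. [face: up, owner: Eve, mark: cross, pile: 2] → owner is Eve → Negative. [face: down, owner: Ada, mark: star, pile: 4] → owner is Ada → Negative. [face: up, owner: Cal, mark: none, pile: 8] → owner is Cal → Positive.

Negative, Negative, Negative, Positive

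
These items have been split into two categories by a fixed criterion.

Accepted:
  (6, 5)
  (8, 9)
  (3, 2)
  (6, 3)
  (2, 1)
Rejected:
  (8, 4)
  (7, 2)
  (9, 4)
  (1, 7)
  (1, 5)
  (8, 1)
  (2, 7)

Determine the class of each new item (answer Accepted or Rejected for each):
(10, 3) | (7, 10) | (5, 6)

A rule that fits every label: |first − second| ≤ 3 — true of each 'Accepted' example, false of each 'Rejected' one.

Rejected, Accepted, Accepted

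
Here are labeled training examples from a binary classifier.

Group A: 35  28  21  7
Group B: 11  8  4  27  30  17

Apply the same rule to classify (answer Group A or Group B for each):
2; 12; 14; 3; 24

Group B, Group B, Group A, Group B, Group B

One predicate separates the groups cleanly: multiple of 7.
2: 2 = 7·0 + 2, does not fit → Group B. 12: 12 = 7·1 + 5, does not fit → Group B. 14: 14 = 7·2, passes → Group A. 3: 3 = 7·0 + 3, does not fit → Group B. 24: 24 = 7·3 + 3, does not fit → Group B.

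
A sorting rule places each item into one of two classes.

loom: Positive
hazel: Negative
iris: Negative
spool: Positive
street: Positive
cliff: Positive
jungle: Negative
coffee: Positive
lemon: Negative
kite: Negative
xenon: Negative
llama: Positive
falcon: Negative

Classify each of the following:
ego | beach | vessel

All 'Positive' examples share one property — has a double letter — and every 'Negative' example lacks it.
ego: Negative (no doubled letter). beach: Negative (no doubled letter). vessel: Positive ('ss' doubled).

Negative, Negative, Positive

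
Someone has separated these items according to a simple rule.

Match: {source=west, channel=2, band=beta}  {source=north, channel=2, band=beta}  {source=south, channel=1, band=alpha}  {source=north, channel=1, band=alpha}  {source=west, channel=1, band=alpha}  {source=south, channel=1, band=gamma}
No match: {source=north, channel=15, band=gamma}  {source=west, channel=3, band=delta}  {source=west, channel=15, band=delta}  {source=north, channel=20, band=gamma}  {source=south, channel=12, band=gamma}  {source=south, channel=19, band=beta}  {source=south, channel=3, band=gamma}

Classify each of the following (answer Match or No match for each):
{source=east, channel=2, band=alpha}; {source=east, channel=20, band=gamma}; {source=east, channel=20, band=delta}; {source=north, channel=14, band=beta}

Match, No match, No match, No match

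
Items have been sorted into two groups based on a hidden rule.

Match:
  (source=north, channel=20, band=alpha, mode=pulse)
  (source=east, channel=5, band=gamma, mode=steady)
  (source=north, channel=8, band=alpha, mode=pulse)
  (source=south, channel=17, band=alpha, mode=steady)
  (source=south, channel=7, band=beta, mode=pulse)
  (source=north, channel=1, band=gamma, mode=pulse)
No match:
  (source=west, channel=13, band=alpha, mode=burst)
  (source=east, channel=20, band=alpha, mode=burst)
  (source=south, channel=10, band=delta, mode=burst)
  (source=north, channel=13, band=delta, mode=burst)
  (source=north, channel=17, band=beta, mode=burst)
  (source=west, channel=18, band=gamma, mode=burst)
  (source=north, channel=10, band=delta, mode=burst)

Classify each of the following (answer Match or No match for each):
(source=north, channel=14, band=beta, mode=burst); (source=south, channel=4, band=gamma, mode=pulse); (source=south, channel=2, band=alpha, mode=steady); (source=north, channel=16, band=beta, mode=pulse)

No match, Match, Match, Match

The rule appears to be: mode is not burst.
(source=north, channel=14, band=beta, mode=burst): No match (mode is burst).
(source=south, channel=4, band=gamma, mode=pulse): Match (mode is pulse).
(source=south, channel=2, band=alpha, mode=steady): Match (mode is steady).
(source=north, channel=16, band=beta, mode=pulse): Match (mode is pulse).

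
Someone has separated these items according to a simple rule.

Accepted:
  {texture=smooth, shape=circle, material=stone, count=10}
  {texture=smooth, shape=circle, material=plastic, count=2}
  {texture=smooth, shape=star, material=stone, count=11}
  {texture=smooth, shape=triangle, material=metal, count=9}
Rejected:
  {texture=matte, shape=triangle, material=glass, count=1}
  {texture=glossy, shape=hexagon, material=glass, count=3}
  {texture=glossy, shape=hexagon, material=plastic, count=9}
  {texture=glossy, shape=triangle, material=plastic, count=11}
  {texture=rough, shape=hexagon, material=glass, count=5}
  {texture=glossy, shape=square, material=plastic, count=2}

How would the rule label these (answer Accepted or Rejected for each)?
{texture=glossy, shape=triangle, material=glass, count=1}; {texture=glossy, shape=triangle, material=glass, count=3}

Rejected, Rejected

Comparing the two groups points to one rule — texture is smooth.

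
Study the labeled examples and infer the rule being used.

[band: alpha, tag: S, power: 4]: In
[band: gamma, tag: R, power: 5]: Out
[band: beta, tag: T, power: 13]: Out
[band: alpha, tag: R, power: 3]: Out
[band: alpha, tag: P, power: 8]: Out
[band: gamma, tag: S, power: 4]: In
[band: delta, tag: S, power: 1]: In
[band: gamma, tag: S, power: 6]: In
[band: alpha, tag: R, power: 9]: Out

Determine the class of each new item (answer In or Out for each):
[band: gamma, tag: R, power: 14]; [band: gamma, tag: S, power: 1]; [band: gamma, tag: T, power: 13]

Out, In, Out

Rule: tag is S. This holds for each 'In' example and fails for each 'Out' one.
[band: gamma, tag: R, power: 14]: tag is R, does not pass → Out.
[band: gamma, tag: S, power: 1]: tag is S, fits → In.
[band: gamma, tag: T, power: 13]: tag is T, does not pass → Out.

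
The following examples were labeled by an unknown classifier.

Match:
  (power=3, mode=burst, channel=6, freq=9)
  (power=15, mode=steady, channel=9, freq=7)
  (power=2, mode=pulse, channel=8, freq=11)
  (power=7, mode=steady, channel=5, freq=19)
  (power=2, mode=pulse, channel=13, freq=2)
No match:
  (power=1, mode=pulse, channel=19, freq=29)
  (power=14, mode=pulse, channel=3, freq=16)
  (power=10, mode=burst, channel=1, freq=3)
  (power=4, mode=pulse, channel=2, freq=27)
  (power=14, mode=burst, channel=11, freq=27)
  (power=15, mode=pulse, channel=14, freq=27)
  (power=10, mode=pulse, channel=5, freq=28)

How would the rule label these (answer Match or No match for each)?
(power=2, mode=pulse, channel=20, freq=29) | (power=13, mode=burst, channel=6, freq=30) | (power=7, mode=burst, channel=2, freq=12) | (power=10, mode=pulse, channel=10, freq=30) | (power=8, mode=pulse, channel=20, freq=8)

All 'Match' examples share one property — freq ≤ 19 AND channel ≥ 5 — and every 'No match' example lacks it.
(power=2, mode=pulse, channel=20, freq=29) — freq = 29, channel = 20, hence No match. (power=13, mode=burst, channel=6, freq=30) — freq = 30, channel = 6, hence No match. (power=7, mode=burst, channel=2, freq=12) — freq = 12, channel = 2, hence No match. (power=10, mode=pulse, channel=10, freq=30) — freq = 30, channel = 10, hence No match. (power=8, mode=pulse, channel=20, freq=8) — freq = 8, channel = 20, hence Match.

No match, No match, No match, No match, Match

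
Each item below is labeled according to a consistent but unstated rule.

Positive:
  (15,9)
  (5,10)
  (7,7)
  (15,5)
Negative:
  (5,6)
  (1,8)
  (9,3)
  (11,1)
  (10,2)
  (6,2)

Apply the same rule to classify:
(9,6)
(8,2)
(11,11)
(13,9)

The rule appears to be: sum ≥ 14.
(9,6): Positive (9+6 = 15). (8,2): Negative (8+2 = 10). (11,11): Positive (11+11 = 22). (13,9): Positive (13+9 = 22).

Positive, Negative, Positive, Positive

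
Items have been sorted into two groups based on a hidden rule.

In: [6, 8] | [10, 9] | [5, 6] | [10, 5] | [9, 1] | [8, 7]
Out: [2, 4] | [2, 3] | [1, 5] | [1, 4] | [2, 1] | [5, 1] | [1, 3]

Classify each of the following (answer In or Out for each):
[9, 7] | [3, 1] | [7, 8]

The distinguishing property — sum ≥ 10 — holds for all the 'In' cases and none of the 'Out' cases.

In, Out, In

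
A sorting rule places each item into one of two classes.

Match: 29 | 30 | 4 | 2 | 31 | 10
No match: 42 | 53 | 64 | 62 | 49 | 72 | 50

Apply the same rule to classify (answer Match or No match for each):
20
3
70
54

Match, Match, No match, No match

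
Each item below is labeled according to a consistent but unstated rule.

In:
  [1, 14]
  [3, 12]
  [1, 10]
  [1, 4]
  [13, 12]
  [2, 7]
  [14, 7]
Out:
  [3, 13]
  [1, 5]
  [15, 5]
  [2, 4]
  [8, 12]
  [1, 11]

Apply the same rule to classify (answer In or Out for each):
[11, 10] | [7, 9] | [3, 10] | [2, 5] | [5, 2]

The distinguishing property — sum is odd — holds for all the 'In' cases and none of the 'Out' cases.
[11, 10]: In (11+10 = 21). [7, 9]: Out (7+9 = 16). [3, 10]: In (3+10 = 13). [2, 5]: In (2+5 = 7). [5, 2]: In (5+2 = 7).

In, Out, In, In, In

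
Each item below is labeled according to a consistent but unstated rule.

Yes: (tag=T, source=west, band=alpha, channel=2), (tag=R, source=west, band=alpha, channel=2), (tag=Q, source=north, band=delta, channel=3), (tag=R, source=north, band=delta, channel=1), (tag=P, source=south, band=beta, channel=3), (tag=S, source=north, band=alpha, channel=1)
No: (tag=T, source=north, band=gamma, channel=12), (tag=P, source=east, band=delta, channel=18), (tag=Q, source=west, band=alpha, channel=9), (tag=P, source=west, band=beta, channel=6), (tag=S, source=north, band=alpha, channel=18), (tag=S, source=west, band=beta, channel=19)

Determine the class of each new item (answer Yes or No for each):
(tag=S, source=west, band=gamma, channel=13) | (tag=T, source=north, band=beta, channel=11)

Every 'Yes' example satisfies: channel ≤ 3. None of the 'No' examples do.

No, No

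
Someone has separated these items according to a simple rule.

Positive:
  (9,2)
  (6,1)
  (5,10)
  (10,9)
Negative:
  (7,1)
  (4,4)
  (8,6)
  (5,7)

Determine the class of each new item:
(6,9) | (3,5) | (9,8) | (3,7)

The classifier is using: sum is odd.
(6,9): 6+9 = 15 — matches, so Positive.
(3,5): 3+5 = 8 — does not fit, so Negative.
(9,8): 9+8 = 17 — matches, so Positive.
(3,7): 3+7 = 10 — does not fit, so Negative.

Positive, Negative, Positive, Negative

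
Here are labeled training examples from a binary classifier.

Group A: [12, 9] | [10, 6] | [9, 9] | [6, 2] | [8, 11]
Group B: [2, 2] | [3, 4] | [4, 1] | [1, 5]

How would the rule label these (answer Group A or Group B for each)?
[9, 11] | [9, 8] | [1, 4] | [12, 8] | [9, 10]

A rule that fits every label: sum ≥ 8 — true of each 'Group A' example, false of each 'Group B' one.
[9, 11]: 9+11 = 20, satisfies this → Group A. [9, 8]: 9+8 = 17, satisfies this → Group A. [1, 4]: 1+4 = 5, fails this test → Group B. [12, 8]: 12+8 = 20, satisfies this → Group A. [9, 10]: 9+10 = 19, satisfies this → Group A.

Group A, Group A, Group B, Group A, Group A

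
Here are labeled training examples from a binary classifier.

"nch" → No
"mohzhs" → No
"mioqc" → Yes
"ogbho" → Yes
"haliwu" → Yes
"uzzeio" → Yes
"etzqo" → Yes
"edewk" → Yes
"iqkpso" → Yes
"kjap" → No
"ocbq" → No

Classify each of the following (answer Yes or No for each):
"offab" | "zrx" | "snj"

'Yes' ⟺ has ≥ 2 vowels.

Yes, No, No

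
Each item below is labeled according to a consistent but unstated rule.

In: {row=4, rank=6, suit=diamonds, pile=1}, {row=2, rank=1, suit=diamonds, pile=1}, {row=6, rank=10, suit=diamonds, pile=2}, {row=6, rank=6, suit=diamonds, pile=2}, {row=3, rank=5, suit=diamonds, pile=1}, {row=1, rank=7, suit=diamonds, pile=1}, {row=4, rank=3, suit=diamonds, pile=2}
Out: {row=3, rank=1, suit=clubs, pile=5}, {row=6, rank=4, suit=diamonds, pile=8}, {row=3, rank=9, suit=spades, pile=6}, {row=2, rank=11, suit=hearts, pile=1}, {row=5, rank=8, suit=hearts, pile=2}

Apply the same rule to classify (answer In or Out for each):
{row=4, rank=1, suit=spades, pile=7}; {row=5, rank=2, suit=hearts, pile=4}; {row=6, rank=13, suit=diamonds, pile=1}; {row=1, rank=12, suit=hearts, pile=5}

The common property of the 'In' items is: suit is diamonds AND pile ≤ 2. No 'Out' item has it.
{row=4, rank=1, suit=spades, pile=7}: Out (suit is spades, pile = 7).
{row=5, rank=2, suit=hearts, pile=4}: Out (suit is hearts, pile = 4).
{row=6, rank=13, suit=diamonds, pile=1}: In (suit is diamonds, pile = 1).
{row=1, rank=12, suit=hearts, pile=5}: Out (suit is hearts, pile = 5).

Out, Out, In, Out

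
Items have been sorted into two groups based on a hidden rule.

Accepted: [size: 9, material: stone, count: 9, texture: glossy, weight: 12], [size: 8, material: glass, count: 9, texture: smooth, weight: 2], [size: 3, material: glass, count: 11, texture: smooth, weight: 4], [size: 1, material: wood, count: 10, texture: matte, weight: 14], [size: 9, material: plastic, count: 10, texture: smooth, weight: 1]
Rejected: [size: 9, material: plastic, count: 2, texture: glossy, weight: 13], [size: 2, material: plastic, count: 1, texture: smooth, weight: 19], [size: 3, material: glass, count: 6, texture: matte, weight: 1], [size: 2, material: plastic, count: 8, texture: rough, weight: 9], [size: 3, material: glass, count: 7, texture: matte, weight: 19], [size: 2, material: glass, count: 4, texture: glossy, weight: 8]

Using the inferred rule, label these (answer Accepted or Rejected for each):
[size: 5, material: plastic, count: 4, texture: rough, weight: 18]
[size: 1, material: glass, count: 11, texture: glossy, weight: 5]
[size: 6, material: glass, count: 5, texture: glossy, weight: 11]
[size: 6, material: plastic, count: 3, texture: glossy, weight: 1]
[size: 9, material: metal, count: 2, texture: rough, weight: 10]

The common property of the 'Accepted' items is: count ≥ 9. No 'Rejected' item has it.
Rejected: [size: 5, material: plastic, count: 4, texture: rough, weight: 18], since count = 4. Accepted: [size: 1, material: glass, count: 11, texture: glossy, weight: 5], since count = 11. Rejected: [size: 6, material: glass, count: 5, texture: glossy, weight: 11], since count = 5. Rejected: [size: 6, material: plastic, count: 3, texture: glossy, weight: 1], since count = 3. Rejected: [size: 9, material: metal, count: 2, texture: rough, weight: 10], since count = 2.

Rejected, Accepted, Rejected, Rejected, Rejected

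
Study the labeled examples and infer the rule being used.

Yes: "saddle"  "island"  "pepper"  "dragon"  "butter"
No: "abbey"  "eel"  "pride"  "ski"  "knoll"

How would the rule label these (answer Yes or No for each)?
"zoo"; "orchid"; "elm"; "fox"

No, Yes, No, No

One predicate separates the groups cleanly: even length.
No: "zoo", since length 3.
Yes: "orchid", since length 6.
No: "elm", since length 3.
No: "fox", since length 3.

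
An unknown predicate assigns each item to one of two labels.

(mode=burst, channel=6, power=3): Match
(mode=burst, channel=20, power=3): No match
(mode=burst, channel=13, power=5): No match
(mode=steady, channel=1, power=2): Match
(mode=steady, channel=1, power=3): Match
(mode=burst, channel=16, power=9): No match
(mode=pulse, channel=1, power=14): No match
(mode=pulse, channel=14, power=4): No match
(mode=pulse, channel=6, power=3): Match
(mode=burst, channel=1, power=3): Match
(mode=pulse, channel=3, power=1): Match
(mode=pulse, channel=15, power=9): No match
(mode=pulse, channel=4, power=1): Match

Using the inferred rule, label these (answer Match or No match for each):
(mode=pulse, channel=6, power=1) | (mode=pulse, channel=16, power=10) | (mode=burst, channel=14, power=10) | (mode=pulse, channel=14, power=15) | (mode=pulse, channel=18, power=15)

Rule: channel ≤ 6 AND power ≤ 3. This holds for each 'Match' example and fails for each 'No match' one.

Match, No match, No match, No match, No match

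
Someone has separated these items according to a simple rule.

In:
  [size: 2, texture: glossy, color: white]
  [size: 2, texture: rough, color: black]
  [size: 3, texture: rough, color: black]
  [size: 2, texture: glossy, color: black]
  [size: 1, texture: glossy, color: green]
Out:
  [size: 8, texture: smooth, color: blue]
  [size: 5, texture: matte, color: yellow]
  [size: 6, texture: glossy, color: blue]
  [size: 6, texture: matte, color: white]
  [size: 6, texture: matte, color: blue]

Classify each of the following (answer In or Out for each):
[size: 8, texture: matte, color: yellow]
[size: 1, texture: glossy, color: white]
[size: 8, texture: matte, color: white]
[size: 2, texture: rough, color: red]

Out, In, Out, In

The common property of the 'In' items is: size ≤ 3. No 'Out' item has it.
[size: 8, texture: matte, color: yellow] — size = 8, hence Out.
[size: 1, texture: glossy, color: white] — size = 1, hence In.
[size: 8, texture: matte, color: white] — size = 8, hence Out.
[size: 2, texture: rough, color: red] — size = 2, hence In.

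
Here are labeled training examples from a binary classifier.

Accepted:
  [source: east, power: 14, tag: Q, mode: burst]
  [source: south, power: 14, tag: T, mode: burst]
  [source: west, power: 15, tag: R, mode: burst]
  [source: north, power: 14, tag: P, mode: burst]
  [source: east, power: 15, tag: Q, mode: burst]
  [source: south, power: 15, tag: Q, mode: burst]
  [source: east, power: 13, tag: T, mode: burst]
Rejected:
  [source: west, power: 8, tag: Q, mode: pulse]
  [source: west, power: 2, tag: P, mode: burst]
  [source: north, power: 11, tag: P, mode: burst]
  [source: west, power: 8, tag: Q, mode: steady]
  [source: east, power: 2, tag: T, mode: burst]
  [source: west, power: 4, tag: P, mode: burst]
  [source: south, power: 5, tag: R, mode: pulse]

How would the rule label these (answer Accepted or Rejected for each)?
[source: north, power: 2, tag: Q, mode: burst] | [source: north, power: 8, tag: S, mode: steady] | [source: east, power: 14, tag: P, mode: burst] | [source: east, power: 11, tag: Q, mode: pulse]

Rejected, Rejected, Accepted, Rejected

The classifier is using: power ≥ 13.
[source: north, power: 2, tag: Q, mode: burst]: power = 2, fails the rule → Rejected. [source: north, power: 8, tag: S, mode: steady]: power = 8, fails the rule → Rejected. [source: east, power: 14, tag: P, mode: burst]: power = 14, satisfies this → Accepted. [source: east, power: 11, tag: Q, mode: pulse]: power = 11, fails the rule → Rejected.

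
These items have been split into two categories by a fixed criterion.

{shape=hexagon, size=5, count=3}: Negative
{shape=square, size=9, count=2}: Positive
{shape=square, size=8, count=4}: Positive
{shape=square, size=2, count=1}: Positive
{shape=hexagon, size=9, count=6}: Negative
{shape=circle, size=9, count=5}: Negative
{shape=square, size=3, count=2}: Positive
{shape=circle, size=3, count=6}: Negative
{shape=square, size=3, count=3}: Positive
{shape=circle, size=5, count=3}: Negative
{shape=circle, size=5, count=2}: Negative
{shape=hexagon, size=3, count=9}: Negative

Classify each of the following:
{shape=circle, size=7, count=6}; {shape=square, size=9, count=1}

Negative, Positive

The simplest hypothesis consistent with all the labels is: shape is square.
Negative: {shape=circle, size=7, count=6}, since shape is circle.
Positive: {shape=square, size=9, count=1}, since shape is square.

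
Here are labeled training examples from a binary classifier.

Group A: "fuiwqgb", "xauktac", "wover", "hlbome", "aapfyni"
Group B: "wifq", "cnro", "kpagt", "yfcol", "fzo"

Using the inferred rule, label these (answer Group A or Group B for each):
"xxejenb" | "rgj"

Group A, Group B

The classifier is using: has ≥ 2 vowels.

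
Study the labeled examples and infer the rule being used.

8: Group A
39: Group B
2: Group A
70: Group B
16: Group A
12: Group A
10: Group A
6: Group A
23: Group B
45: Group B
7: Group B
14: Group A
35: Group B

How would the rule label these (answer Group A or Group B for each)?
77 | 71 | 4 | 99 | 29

Group B, Group B, Group A, Group B, Group B

The common property of the 'Group A' items is: even AND at most 16. No 'Group B' item has it.
77 → 77 is odd, 77 > 16 → Group B. 71 → 71 is odd, 71 > 16 → Group B. 4 → 4 is even, 4 ≤ 16 → Group A. 99 → 99 is odd, 99 > 16 → Group B. 29 → 29 is odd, 29 > 16 → Group B.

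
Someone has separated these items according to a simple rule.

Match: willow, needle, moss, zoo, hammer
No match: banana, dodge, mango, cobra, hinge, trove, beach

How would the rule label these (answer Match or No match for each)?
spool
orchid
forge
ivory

Match, No match, No match, No match

The rule appears to be: has a double letter.
spool → 'oo' doubled → Match. orchid → no doubled letter → No match. forge → no doubled letter → No match. ivory → no doubled letter → No match.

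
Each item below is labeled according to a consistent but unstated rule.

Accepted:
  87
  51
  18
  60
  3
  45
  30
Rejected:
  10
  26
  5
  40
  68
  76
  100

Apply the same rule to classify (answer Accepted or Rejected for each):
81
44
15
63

Accepted, Rejected, Accepted, Accepted

One predicate separates the groups cleanly: multiple of 3.
81: 81 = 3·27 — has this property, so Accepted.
44: 44 = 3·14 + 2 — does not satisfy this, so Rejected.
15: 15 = 3·5 — has this property, so Accepted.
63: 63 = 3·21 — has this property, so Accepted.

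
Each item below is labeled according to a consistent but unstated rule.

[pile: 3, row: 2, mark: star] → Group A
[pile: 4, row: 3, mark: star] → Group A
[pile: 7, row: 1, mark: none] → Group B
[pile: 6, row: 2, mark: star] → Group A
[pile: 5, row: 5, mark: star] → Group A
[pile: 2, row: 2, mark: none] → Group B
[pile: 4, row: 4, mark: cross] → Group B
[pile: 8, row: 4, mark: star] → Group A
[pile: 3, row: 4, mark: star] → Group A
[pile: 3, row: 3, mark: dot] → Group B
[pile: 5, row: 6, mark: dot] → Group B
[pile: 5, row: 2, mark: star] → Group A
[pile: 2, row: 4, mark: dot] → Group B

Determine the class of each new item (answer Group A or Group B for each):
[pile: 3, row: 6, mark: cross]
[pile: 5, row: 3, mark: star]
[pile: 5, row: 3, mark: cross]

All 'Group A' examples share one property — mark is star — and every 'Group B' example lacks it.

Group B, Group A, Group B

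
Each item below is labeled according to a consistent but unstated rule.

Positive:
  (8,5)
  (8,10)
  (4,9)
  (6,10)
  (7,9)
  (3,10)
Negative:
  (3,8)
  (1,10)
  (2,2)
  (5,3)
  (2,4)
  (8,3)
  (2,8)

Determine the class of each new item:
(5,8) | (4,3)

Positive, Negative

The classifier is using: sum ≥ 13.
(5,8): 5+8 = 13, fits → Positive.
(4,3): 4+3 = 7, lacks this property → Negative.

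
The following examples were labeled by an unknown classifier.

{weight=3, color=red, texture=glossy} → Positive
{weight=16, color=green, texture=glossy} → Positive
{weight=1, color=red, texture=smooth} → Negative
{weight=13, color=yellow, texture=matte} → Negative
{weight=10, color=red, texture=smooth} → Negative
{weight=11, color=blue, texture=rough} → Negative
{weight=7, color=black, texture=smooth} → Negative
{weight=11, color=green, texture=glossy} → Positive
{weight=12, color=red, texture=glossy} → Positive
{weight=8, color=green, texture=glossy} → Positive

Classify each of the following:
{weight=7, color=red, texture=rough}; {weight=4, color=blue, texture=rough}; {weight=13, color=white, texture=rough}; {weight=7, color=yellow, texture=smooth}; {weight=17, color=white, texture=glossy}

The classifier is using: texture is glossy.
{weight=7, color=red, texture=rough}: texture is rough — fails the rule, so Negative. {weight=4, color=blue, texture=rough}: texture is rough — fails the rule, so Negative. {weight=13, color=white, texture=rough}: texture is rough — fails the rule, so Negative. {weight=7, color=yellow, texture=smooth}: texture is smooth — fails the rule, so Negative. {weight=17, color=white, texture=glossy}: texture is glossy — checks out, so Positive.

Negative, Negative, Negative, Negative, Positive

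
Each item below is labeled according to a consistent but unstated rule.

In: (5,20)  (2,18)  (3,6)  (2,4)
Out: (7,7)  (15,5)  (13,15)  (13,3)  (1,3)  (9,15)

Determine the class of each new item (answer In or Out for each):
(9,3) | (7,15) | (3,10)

Out, Out, In

The pattern is that an item is 'In' exactly when: second is even.
(9,3): Out (second 3). (7,15): Out (second 15). (3,10): In (second 10).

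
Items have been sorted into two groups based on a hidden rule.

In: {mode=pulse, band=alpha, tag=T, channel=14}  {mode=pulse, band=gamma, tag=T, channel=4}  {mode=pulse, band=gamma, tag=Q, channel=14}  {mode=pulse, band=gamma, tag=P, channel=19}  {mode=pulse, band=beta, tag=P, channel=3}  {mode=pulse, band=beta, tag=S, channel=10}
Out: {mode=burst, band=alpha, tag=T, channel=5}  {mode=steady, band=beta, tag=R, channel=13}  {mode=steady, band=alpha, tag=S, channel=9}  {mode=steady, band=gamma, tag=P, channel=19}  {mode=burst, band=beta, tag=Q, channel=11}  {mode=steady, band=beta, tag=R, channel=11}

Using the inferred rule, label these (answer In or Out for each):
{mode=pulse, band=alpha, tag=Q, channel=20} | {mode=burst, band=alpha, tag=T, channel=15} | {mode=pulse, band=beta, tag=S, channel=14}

In, Out, In

Comparing the two groups points to one rule — mode is pulse.
{mode=pulse, band=alpha, tag=Q, channel=20} — mode is pulse, hence In.
{mode=burst, band=alpha, tag=T, channel=15} — mode is burst, hence Out.
{mode=pulse, band=beta, tag=S, channel=14} — mode is pulse, hence In.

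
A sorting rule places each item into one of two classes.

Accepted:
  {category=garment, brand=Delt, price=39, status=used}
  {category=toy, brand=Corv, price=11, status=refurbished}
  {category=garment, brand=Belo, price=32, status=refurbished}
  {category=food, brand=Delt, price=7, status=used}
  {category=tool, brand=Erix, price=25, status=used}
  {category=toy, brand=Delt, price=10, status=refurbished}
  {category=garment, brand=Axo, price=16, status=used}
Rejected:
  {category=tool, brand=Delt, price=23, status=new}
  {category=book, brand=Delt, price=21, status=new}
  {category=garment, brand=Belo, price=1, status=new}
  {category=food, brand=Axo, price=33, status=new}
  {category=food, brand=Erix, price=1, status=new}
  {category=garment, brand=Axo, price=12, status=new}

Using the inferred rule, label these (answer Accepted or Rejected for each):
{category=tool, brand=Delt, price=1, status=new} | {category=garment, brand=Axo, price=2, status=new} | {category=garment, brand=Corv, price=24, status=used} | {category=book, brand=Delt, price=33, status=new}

Every 'Accepted' example satisfies: status is not new. None of the 'Rejected' examples do.
{category=tool, brand=Delt, price=1, status=new} — status is new, hence Rejected.
{category=garment, brand=Axo, price=2, status=new} — status is new, hence Rejected.
{category=garment, brand=Corv, price=24, status=used} — status is used, hence Accepted.
{category=book, brand=Delt, price=33, status=new} — status is new, hence Rejected.

Rejected, Rejected, Accepted, Rejected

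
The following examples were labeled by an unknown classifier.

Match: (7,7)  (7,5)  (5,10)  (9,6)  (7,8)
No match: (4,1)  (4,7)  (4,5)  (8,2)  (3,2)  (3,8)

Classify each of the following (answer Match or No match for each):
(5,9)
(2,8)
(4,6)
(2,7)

Match, No match, No match, No match

The pattern is that an item is 'Match' exactly when: sum ≥ 12.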